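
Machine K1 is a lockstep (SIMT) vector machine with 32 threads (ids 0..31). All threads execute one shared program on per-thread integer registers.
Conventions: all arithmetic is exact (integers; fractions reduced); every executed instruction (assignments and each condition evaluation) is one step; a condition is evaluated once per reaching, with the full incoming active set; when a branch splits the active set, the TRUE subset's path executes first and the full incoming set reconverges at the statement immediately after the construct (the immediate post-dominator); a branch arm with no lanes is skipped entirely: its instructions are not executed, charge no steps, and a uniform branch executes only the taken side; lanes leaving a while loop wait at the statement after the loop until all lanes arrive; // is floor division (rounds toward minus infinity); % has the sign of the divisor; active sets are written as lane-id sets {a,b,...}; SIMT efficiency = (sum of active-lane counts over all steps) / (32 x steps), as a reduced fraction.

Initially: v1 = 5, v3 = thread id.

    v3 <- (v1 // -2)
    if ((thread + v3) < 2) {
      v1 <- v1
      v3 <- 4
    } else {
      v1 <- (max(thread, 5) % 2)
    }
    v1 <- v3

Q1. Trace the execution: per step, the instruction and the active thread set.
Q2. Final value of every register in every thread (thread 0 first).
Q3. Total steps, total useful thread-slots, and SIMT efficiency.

step 0: v3 <- (v1 // -2)             {0,1,2,3,4,5,6,7,8,9,10,11,12,13,14,15,16,17,18,19,20,21,22,23,24,25,26,27,28,29,30,31}
step 1: eval ((thread + v3) < 2)     {0,1,2,3,4,5,6,7,8,9,10,11,12,13,14,15,16,17,18,19,20,21,22,23,24,25,26,27,28,29,30,31}
step 2: v1 <- v1                     {0,1,2,3,4}
step 3: v3 <- 4                      {0,1,2,3,4}
step 4: v1 <- (max(thread, 5) % 2)   {5,6,7,8,9,10,11,12,13,14,15,16,17,18,19,20,21,22,23,24,25,26,27,28,29,30,31}
step 5: v1 <- v3                     {0,1,2,3,4,5,6,7,8,9,10,11,12,13,14,15,16,17,18,19,20,21,22,23,24,25,26,27,28,29,30,31}

Answer: 6 steps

v1: 4,4,4,4,4,-3,-3,-3,-3,-3,-3,-3,-3,-3,-3,-3,-3,-3,-3,-3,-3,-3,-3,-3,-3,-3,-3,-3,-3,-3,-3,-3
v3: 4,4,4,4,4,-3,-3,-3,-3,-3,-3,-3,-3,-3,-3,-3,-3,-3,-3,-3,-3,-3,-3,-3,-3,-3,-3,-3,-3,-3,-3,-3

steps = 6; useful = 133; efficiency = 133/192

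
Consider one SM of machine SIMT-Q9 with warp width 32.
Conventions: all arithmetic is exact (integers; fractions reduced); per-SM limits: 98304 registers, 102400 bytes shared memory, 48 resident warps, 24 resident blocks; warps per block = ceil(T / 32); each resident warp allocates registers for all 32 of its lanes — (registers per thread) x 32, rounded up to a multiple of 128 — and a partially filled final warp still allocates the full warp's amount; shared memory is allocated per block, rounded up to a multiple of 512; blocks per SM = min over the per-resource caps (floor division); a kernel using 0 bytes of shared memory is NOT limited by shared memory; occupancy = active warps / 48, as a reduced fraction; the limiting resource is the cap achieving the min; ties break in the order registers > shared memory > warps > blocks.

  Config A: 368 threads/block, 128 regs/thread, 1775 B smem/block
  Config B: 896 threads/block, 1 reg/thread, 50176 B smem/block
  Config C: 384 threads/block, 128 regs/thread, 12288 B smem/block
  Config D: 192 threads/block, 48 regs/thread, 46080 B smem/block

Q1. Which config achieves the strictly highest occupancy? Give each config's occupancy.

occupancies: A 1/2, B 7/12, C 1/2, D 1/4

Answer: B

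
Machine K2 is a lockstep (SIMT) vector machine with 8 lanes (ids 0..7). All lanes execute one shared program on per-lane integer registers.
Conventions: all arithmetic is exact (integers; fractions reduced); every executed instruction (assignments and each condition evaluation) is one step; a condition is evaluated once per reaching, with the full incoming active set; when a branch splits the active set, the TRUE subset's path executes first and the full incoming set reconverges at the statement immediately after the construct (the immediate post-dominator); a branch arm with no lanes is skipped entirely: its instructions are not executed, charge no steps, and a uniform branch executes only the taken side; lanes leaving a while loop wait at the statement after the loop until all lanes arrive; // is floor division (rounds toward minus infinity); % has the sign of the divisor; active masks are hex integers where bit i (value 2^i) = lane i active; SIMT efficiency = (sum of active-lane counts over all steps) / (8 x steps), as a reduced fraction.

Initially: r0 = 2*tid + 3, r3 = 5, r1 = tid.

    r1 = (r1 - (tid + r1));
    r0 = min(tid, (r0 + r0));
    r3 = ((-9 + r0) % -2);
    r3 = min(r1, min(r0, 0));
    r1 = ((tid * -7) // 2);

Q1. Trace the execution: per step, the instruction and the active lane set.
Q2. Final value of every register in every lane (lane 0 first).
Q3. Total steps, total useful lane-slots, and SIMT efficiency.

step 0: r1 <- (r1 - (tid + r1))      0xff
step 1: r0 <- min(tid, (r0 + r0))    0xff
step 2: r3 <- ((-9 + r0) % -2)       0xff
step 3: r3 <- min(r1, min(r0, 0))    0xff
step 4: r1 <- ((tid * -7) // 2)      0xff

Answer: 5 steps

r0: 0,1,2,3,4,5,6,7
r3: 0,-1,-2,-3,-4,-5,-6,-7
r1: 0,-4,-7,-11,-14,-18,-21,-25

steps = 5; useful = 40; efficiency = 40/40 = 1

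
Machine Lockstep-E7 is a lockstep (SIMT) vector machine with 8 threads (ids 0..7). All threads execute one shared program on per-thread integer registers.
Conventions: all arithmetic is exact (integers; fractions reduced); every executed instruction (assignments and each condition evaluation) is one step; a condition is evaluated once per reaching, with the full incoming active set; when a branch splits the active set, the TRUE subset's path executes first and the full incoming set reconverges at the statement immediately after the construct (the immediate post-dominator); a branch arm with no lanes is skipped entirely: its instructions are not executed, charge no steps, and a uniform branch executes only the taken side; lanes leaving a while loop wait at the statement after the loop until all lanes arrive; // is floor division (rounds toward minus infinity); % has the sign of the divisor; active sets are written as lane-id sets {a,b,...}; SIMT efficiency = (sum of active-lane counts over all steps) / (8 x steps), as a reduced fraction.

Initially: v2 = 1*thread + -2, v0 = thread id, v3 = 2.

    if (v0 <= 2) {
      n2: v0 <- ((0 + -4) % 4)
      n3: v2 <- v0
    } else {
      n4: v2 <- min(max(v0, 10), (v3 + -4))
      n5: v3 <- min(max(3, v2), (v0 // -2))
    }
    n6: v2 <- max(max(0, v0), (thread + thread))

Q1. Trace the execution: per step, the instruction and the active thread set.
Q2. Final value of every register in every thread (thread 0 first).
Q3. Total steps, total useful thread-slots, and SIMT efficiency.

step 0: eval (v0 <= 2)               {0,1,2,3,4,5,6,7}
step 1: v0 <- ((0 + -4) % 4)         {0,1,2}
step 2: v2 <- v0                     {0,1,2}
step 3: v2 <- min(max(v0, 10), (v3 + -4)) {3,4,5,6,7}
step 4: v3 <- min(max(3, v2), (v0 // -2)) {3,4,5,6,7}
step 5: v2 <- max(max(0, v0), (thread + thread)) {0,1,2,3,4,5,6,7}

Answer: 6 steps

v2: 0,2,4,6,8,10,12,14
v0: 0,0,0,3,4,5,6,7
v3: 2,2,2,-2,-2,-3,-3,-4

steps = 6; useful = 32; efficiency = 32/48 = 2/3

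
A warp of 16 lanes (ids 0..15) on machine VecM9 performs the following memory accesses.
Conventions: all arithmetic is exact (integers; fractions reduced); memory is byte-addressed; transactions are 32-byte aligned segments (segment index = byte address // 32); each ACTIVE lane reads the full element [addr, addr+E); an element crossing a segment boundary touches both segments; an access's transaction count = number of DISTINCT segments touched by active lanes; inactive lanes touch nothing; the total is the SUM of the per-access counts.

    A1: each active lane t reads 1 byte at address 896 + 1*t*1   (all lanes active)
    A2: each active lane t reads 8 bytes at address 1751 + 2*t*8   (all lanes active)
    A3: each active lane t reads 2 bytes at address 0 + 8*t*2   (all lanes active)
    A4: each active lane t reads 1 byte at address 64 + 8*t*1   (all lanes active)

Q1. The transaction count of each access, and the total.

A1: 1 transaction
A2: 9 transactions
A3: 8 transactions
A4: 4 transactions

Answer: 1,9,8,4; total 22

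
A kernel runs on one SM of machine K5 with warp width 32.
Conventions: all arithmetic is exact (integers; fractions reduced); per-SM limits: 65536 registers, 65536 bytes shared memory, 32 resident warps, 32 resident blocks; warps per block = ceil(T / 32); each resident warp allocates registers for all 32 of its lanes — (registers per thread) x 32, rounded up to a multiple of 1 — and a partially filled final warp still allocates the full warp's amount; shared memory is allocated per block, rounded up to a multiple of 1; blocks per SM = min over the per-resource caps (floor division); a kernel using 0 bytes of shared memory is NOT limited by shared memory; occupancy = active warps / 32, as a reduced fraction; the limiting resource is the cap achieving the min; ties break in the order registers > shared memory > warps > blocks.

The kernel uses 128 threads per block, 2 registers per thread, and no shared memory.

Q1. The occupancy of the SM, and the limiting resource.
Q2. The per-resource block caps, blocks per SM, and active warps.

Answer: occupancy 1, limited by warps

registers: 256 blocks
shared memory: no limit (kernel uses none)
warps: 8 blocks
blocks: 32 blocks

Answer: 8 blocks, 32 active warps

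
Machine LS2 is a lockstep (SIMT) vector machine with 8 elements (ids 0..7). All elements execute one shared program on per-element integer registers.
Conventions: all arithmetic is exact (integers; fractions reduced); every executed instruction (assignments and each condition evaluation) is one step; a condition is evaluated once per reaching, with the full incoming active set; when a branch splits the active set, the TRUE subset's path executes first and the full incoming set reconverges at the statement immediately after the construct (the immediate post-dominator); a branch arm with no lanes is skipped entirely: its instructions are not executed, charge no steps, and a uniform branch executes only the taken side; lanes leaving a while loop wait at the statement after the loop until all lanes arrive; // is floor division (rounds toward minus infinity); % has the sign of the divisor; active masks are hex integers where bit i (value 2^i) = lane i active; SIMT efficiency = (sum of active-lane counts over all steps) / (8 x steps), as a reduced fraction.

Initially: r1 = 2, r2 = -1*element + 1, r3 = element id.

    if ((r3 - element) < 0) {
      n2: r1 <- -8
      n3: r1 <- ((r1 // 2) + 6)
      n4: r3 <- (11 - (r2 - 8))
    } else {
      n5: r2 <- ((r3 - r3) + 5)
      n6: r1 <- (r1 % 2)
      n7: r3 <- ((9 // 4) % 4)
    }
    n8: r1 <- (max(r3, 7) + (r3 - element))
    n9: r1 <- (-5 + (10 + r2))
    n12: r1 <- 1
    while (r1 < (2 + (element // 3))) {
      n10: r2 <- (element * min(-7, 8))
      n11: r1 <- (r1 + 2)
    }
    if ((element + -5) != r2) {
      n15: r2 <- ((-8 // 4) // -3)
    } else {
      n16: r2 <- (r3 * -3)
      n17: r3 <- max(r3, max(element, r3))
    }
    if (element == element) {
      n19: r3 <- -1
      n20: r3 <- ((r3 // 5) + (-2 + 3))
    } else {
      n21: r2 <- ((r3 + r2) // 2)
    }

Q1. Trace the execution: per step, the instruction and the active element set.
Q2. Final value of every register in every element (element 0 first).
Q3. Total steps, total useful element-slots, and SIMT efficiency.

step 0: eval ((r3 - element) < 0)    0xff
step 1: r2 <- ((r3 - r3) + 5)        0xff
step 2: r1 <- (r1 % 2)               0xff
step 3: r3 <- ((9 // 4) % 4)         0xff
step 4: r1 <- (max(r3, 7) + (r3 - element)) 0xff
step 5: r1 <- (-5 + (10 + r2))       0xff
step 6: r1 <- 1                      0xff
step 7: eval (r1 < (2 + (element // 3))) 0xff
step 8: r2 <- (element * min(-7, 8)) 0xff
step 9: r1 <- (r1 + 2)               0xff
step 10: eval (r1 < (2 + (element // 3))) 0xff
step 11: r2 <- (element * min(-7, 8)) 0xc0
step 12: r1 <- (r1 + 2)               0xc0
step 13: eval (r1 < (2 + (element // 3))) 0xc0
step 14: eval ((element + -5) != r2)  0xff
step 15: r2 <- ((-8 // 4) // -3)      0xff
step 16: eval (element == element)    0xff
step 17: r3 <- -1                     0xff
step 18: r3 <- ((r3 // 5) + (-2 + 3)) 0xff

Answer: 19 steps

r1: 3,3,3,3,3,3,5,5
r2: 0,0,0,0,0,0,0,0
r3: 0,0,0,0,0,0,0,0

steps = 19; useful = 134; efficiency = 134/152 = 67/76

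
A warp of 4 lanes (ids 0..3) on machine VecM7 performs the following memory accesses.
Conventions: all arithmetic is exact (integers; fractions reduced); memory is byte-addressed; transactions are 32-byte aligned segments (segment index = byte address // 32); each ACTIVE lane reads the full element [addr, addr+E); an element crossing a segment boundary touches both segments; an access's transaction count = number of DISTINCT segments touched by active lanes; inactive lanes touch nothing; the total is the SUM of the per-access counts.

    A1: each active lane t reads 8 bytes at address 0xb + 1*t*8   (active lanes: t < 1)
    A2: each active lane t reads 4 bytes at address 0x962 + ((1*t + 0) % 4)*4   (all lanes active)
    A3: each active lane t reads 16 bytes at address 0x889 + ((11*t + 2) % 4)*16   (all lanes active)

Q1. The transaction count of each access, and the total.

A1: 1 transaction
A2: 1 transaction
A3: 3 transactions

Answer: 1,1,3; total 5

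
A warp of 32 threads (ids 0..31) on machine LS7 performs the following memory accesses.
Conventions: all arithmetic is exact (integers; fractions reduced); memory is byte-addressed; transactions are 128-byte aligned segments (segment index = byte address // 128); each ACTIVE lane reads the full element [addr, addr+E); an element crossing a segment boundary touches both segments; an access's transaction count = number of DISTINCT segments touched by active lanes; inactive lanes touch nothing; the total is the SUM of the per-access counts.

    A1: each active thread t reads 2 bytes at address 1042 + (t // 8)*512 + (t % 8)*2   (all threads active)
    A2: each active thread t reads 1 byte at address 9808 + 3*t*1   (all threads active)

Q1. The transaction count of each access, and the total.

A1: 4 transactions
A2: 2 transactions

Answer: 4,2; total 6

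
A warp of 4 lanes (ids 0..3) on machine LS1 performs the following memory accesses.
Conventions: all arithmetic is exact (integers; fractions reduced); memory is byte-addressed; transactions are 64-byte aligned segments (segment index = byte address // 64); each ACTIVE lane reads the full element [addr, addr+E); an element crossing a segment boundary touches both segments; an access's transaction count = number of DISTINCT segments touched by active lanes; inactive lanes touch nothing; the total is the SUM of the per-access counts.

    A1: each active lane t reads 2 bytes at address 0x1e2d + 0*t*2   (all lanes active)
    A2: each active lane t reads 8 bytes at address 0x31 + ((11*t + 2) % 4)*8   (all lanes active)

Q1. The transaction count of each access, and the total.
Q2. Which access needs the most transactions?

A1: 1 transaction
A2: 2 transactions

Answer: 1,2; total 3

Answer: A2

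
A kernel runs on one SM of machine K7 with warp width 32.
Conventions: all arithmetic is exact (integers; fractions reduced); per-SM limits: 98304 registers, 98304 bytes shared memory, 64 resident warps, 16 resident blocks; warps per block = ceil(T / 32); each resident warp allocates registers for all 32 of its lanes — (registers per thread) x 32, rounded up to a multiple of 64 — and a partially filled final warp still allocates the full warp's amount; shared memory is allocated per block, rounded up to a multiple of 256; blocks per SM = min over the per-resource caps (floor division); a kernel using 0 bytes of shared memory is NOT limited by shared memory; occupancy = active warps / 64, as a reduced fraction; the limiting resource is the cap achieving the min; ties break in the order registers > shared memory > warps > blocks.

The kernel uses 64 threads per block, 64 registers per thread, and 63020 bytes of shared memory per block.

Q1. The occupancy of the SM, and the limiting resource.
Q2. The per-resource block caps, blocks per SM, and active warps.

Answer: occupancy 1/32, limited by shared memory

registers: 24 blocks
shared memory: 1 block
warps: 32 blocks
blocks: 16 blocks

Answer: 1 block, 2 active warps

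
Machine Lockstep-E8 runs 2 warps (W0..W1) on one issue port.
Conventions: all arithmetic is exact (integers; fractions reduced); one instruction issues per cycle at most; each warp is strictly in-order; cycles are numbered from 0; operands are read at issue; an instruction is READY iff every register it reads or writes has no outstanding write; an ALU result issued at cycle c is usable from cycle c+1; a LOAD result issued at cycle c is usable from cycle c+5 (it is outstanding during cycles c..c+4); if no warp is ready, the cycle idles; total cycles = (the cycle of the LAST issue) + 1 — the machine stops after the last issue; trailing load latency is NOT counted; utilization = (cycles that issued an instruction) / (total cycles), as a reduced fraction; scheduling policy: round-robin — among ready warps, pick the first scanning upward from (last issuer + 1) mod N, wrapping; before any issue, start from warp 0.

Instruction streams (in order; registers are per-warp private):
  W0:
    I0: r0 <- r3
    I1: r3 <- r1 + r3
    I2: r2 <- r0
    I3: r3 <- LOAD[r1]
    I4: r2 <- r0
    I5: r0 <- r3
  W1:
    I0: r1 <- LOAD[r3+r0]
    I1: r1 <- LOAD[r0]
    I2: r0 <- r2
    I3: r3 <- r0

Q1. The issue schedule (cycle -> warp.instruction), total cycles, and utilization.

cycle 0: W0.I0
cycle 1: W1.I0
cycle 2: W0.I1
cycle 3: W0.I2
cycle 4: W0.I3
cycle 5: W0.I4
cycle 6: W1.I1
cycle 7: W1.I2
cycle 8: W1.I3
cycle 9: W0.I5

Answer: 10 cycles, utilization 1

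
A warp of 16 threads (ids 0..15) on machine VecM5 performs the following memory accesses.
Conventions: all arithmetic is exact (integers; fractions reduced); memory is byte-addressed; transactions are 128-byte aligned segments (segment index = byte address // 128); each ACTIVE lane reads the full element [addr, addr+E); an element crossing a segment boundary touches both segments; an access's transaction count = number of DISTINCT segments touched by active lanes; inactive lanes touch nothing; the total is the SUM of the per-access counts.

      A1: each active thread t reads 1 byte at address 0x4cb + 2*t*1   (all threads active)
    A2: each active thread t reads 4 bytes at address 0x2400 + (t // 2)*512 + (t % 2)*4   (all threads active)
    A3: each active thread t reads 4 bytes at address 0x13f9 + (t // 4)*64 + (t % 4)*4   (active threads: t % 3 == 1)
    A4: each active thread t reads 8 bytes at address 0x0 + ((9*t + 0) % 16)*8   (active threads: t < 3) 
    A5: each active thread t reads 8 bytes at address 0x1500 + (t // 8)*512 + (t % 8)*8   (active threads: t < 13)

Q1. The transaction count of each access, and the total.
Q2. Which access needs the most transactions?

A1: 1 transaction
A2: 8 transactions
A3: 3 transactions
A4: 1 transaction
A5: 2 transactions

Answer: 1,8,3,1,2; total 15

Answer: A2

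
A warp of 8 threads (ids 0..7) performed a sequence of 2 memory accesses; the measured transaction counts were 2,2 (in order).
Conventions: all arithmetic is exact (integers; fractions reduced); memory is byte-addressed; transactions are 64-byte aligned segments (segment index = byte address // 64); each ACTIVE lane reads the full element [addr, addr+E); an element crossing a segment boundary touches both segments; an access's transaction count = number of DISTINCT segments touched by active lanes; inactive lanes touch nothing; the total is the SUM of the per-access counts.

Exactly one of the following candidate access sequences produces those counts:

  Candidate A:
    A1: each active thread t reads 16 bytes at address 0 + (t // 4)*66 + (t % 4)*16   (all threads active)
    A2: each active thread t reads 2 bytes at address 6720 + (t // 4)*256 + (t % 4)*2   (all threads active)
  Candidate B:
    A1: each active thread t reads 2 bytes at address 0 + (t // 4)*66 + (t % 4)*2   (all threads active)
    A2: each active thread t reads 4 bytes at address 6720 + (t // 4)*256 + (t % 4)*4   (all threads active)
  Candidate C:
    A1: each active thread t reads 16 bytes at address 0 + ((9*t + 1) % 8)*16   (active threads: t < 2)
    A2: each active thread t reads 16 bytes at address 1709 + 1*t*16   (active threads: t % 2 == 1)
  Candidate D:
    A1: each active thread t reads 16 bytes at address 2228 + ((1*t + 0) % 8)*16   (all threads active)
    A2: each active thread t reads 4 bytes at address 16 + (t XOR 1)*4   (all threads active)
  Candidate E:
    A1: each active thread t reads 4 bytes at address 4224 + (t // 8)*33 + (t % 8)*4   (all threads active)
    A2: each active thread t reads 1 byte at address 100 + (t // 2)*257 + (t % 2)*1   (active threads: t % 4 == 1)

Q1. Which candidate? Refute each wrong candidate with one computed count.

A: A1 gives 3 transactions, not 2
C: A1 gives 1 transaction, not 2
D: A1 gives 3 transactions, not 2
E: A1 gives 1 transaction, not 2
B: all counts match (2,2)

Answer: B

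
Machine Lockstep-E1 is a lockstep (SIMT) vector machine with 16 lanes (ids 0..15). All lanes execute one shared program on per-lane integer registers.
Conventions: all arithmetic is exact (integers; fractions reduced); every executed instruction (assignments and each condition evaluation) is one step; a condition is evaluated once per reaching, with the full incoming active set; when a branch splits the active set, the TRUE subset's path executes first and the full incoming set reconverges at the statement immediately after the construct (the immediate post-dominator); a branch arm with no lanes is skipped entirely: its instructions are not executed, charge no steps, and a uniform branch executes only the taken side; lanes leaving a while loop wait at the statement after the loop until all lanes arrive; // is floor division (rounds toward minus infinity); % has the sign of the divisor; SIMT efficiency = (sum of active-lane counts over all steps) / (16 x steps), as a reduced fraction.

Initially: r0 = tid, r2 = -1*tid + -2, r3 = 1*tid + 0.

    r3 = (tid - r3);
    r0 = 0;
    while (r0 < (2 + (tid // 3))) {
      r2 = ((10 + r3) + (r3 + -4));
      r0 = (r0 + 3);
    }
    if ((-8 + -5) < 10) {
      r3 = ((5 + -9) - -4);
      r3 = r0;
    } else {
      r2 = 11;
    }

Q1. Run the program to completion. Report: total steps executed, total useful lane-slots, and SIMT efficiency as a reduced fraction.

Answer: 15 steps, 177 useful, 59/80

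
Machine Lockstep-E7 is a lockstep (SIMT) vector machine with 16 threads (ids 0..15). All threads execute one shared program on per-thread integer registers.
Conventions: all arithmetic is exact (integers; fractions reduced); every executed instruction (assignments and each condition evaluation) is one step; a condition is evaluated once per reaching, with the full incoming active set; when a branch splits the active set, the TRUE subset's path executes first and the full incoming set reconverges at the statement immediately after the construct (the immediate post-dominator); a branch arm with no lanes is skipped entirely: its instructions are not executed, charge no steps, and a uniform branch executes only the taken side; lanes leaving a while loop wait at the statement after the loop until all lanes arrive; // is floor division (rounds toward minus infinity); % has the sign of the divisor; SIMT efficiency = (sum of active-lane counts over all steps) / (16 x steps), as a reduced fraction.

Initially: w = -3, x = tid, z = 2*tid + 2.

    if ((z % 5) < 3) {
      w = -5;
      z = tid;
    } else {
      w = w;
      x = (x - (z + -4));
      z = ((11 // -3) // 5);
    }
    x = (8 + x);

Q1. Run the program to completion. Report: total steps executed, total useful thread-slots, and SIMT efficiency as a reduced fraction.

Answer: 7 steps, 70 useful, 5/8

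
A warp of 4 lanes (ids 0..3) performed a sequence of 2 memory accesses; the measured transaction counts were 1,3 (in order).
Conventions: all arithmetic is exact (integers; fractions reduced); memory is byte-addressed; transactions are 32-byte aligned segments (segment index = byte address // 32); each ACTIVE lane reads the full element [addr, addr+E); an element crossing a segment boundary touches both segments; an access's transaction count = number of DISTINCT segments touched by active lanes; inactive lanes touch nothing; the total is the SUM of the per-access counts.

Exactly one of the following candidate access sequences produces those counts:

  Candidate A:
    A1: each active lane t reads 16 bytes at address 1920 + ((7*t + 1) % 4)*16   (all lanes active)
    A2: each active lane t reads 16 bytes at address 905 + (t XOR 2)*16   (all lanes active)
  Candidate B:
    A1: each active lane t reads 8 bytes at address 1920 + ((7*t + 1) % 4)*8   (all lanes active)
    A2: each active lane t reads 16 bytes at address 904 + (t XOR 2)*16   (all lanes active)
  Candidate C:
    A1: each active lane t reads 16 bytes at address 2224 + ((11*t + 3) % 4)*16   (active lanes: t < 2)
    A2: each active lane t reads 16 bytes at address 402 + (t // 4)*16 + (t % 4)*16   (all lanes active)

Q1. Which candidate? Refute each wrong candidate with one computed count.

A: A1 gives 2 transactions, not 1
C: A1 gives 2 transactions, not 1
B: all counts match (1,3)

Answer: B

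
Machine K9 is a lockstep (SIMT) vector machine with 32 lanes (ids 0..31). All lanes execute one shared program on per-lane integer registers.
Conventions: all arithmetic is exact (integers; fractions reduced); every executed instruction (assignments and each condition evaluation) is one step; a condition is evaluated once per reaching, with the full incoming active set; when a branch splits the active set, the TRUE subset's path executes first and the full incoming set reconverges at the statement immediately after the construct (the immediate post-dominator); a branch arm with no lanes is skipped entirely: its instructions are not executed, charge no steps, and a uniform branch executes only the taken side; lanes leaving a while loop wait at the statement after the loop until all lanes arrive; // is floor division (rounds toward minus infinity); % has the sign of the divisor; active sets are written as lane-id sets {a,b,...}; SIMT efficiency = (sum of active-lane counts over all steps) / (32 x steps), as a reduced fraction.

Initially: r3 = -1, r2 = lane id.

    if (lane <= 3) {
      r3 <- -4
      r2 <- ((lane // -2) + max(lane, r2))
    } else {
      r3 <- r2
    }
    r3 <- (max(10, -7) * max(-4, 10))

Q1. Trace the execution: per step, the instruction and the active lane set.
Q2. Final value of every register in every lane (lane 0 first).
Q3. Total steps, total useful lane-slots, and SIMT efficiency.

step 0: eval (lane <= 3)             {0,1,2,3,4,5,6,7,8,9,10,11,12,13,14,15,16,17,18,19,20,21,22,23,24,25,26,27,28,29,30,31}
step 1: r3 <- -4                     {0,1,2,3}
step 2: r2 <- ((lane // -2) + max(lane, r2)) {0,1,2,3}
step 3: r3 <- r2                     {4,5,6,7,8,9,10,11,12,13,14,15,16,17,18,19,20,21,22,23,24,25,26,27,28,29,30,31}
step 4: r3 <- (max(10, -7) * max(-4, 10)) {0,1,2,3,4,5,6,7,8,9,10,11,12,13,14,15,16,17,18,19,20,21,22,23,24,25,26,27,28,29,30,31}

Answer: 5 steps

r3: 100,100,100,100,100,100,100,100,100,100,100,100,100,100,100,100,100,100,100,100,100,100,100,100,100,100,100,100,100,100,100,100
r2: 0,0,1,1,4,5,6,7,8,9,10,11,12,13,14,15,16,17,18,19,20,21,22,23,24,25,26,27,28,29,30,31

steps = 5; useful = 100; efficiency = 100/160 = 5/8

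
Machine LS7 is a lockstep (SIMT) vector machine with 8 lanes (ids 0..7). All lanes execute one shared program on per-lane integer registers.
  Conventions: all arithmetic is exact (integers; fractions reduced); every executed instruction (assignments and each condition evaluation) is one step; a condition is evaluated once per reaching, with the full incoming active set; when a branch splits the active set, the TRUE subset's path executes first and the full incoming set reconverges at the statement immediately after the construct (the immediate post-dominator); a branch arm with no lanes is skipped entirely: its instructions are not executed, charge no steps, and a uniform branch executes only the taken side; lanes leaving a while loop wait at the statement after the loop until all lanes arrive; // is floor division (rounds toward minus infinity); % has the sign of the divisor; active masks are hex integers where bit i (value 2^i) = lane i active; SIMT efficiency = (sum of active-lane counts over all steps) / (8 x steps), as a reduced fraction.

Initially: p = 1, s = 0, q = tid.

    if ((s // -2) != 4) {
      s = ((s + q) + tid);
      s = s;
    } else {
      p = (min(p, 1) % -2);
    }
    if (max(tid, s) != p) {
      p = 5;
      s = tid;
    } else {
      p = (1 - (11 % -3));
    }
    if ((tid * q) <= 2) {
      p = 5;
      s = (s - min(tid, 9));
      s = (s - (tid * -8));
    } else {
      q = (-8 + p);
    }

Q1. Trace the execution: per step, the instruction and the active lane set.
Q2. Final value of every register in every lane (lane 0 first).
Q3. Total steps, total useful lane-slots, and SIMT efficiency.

step 0: eval ((s // -2) != 4)        0xff
step 1: s <- ((s + q) + tid)         0xff
step 2: s <- s                       0xff
step 3: eval (max(tid, s) != p)      0xff
step 4: p <- 5                       0xff
step 5: s <- tid                     0xff
step 6: eval ((tid * q) <= 2)        0xff
step 7: p <- 5                       0x03
step 8: s <- (s - min(tid, 9))       0x03
step 9: s <- (s - (tid * -8))        0x03
step 10: q <- (-8 + p)                0xfc

Answer: 11 steps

p: 5,5,5,5,5,5,5,5
s: 0,8,2,3,4,5,6,7
q: 0,1,-3,-3,-3,-3,-3,-3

steps = 11; useful = 68; efficiency = 68/88 = 17/22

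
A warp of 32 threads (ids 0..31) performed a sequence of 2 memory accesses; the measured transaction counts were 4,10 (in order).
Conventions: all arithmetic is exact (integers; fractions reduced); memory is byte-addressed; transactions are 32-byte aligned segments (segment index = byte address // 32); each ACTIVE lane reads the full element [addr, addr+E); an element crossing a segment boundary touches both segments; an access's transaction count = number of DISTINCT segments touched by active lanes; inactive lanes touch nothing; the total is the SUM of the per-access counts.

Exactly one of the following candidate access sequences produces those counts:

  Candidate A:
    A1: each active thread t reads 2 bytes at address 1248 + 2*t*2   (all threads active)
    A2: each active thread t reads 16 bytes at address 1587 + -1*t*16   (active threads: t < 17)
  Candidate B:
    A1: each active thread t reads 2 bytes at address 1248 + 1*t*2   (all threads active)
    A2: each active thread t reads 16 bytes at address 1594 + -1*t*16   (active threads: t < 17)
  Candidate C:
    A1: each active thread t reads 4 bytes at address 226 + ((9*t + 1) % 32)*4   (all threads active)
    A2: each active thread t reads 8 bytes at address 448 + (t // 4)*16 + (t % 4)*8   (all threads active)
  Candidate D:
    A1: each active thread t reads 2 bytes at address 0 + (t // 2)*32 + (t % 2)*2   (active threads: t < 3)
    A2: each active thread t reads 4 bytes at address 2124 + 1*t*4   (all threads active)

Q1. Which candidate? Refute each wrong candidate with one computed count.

B: A1 gives 2 transactions, not 4
C: A1 gives 5 transactions, not 4
D: A1 gives 2 transactions, not 4
A: all counts match (4,10)

Answer: A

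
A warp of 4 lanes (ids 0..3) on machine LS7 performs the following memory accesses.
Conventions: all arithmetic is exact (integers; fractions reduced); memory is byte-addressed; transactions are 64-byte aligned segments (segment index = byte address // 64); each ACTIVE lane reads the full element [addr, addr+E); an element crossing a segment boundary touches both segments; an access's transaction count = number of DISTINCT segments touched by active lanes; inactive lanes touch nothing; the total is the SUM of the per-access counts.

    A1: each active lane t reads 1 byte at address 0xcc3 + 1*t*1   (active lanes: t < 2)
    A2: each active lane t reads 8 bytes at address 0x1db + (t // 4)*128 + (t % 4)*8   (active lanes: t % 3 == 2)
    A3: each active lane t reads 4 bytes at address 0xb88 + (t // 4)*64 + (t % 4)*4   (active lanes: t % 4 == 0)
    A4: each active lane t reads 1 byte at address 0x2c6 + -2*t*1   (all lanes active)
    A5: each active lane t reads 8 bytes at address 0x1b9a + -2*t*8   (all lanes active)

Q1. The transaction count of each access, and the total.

A1: 1 transaction
A2: 1 transaction
A3: 1 transaction
A4: 1 transaction
A5: 2 transactions

Answer: 1,1,1,1,2; total 6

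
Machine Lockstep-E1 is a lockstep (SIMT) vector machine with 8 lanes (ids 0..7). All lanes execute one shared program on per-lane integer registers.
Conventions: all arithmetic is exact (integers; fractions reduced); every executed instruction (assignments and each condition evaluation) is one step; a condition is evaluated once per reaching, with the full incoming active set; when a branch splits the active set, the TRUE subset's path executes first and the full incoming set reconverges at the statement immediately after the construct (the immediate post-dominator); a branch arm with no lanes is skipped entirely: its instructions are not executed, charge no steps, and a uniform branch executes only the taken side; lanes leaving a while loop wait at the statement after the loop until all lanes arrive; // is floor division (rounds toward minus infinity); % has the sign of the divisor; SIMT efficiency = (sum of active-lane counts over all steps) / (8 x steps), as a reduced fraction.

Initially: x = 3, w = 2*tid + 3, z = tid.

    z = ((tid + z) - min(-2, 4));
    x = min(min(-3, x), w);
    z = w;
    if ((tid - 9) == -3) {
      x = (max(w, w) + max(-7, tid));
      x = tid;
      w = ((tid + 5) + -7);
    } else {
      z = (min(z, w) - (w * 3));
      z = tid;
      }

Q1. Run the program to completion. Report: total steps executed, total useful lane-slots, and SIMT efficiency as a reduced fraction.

Answer: 9 steps, 49 useful, 49/72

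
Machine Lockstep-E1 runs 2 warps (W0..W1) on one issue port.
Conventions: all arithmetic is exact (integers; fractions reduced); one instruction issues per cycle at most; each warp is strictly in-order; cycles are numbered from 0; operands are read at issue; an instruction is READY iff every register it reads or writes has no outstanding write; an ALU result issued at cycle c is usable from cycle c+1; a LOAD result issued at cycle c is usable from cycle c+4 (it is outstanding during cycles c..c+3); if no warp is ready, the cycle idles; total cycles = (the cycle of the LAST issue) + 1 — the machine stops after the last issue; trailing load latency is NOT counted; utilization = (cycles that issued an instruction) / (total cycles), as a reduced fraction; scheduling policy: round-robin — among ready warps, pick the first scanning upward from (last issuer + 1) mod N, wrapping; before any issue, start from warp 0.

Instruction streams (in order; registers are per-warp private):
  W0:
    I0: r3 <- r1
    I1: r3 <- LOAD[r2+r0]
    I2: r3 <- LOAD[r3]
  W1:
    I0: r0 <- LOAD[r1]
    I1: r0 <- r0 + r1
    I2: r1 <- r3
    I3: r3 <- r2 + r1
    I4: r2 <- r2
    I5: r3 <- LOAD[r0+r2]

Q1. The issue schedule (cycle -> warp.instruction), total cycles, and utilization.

cycle 0: W0.I0
cycle 1: W1.I0
cycle 2: W0.I1
cycle 3: idle
cycle 4: idle
cycle 5: W1.I1
cycle 6: W0.I2
cycle 7: W1.I2
cycle 8: W1.I3
cycle 9: W1.I4
cycle 10: W1.I5

Answer: 11 cycles, utilization 9/11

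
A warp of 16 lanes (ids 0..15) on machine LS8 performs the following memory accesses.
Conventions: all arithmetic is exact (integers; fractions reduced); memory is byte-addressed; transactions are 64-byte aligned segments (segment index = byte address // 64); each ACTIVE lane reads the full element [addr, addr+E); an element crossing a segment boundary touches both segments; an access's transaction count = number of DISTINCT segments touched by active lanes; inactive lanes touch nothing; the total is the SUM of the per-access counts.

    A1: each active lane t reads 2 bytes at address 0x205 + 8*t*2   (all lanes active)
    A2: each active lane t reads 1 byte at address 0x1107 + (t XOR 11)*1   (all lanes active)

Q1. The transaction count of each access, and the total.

A1: 4 transactions
A2: 1 transaction

Answer: 4,1; total 5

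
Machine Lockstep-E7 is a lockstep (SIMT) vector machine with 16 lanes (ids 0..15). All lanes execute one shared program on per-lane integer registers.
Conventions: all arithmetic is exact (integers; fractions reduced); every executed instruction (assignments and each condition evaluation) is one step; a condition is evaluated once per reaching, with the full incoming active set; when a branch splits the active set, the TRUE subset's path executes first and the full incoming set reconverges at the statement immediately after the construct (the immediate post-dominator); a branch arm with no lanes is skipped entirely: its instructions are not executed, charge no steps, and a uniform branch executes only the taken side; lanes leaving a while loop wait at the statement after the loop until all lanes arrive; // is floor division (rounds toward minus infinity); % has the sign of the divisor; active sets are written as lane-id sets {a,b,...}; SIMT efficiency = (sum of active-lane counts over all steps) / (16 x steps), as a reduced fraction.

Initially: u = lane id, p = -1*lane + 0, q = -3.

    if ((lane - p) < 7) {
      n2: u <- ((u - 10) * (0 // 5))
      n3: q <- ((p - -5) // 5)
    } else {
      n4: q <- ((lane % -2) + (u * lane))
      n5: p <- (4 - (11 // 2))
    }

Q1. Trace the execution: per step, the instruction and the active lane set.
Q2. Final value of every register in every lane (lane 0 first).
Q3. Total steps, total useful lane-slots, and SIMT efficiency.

step 0: eval ((lane - p) < 7)        {0,1,2,3,4,5,6,7,8,9,10,11,12,13,14,15}
step 1: u <- ((u - 10) * (0 // 5))   {0,1,2,3}
step 2: q <- ((p - -5) // 5)         {0,1,2,3}
step 3: q <- ((lane % -2) + (u * lane)) {4,5,6,7,8,9,10,11,12,13,14,15}
step 4: p <- (4 - (11 // 2))         {4,5,6,7,8,9,10,11,12,13,14,15}

Answer: 5 steps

u: 0,0,0,0,4,5,6,7,8,9,10,11,12,13,14,15
p: 0,-1,-2,-3,-1,-1,-1,-1,-1,-1,-1,-1,-1,-1,-1,-1
q: 1,0,0,0,16,24,36,48,64,80,100,120,144,168,196,224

steps = 5; useful = 48; efficiency = 48/80 = 3/5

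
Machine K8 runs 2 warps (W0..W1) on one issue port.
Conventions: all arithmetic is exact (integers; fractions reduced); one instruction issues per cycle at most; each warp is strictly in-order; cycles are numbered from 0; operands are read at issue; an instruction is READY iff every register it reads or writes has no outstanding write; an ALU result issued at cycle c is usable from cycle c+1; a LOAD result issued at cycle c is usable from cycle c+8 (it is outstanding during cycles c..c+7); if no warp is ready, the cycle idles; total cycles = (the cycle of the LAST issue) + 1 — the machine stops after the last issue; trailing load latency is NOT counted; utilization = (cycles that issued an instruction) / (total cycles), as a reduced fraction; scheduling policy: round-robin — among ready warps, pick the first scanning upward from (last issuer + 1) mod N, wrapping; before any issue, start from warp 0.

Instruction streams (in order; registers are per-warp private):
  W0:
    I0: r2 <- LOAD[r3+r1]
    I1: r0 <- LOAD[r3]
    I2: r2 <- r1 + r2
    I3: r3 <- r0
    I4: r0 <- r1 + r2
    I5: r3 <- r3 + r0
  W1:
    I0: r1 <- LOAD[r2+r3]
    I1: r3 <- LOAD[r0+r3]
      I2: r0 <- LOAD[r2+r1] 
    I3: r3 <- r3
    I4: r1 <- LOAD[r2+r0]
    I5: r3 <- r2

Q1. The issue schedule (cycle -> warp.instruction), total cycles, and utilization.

cycle 0: W0.I0
cycle 1: W1.I0
cycle 2: W0.I1
cycle 3: W1.I1
cycle 4: idle
cycle 5: idle
cycle 6: idle
cycle 7: idle
cycle 8: W0.I2
cycle 9: W1.I2
cycle 10: W0.I3
cycle 11: W1.I3
cycle 12: W0.I4
cycle 13: W0.I5
cycle 14: idle
cycle 15: idle
cycle 16: idle
cycle 17: W1.I4
cycle 18: W1.I5

Answer: 19 cycles, utilization 12/19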